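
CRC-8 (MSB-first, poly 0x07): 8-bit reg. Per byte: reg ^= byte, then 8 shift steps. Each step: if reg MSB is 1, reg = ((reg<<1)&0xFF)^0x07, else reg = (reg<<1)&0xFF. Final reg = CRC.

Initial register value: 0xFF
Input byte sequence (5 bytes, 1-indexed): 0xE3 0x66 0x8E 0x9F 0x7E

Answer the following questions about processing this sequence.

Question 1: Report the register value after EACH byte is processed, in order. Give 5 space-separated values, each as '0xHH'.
0x54 0x9E 0x70 0x83 0xFD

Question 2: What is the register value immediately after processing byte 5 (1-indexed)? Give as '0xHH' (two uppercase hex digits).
Answer: 0xFD

Derivation:
After byte 1 (0xE3): reg=0x54
After byte 2 (0x66): reg=0x9E
After byte 3 (0x8E): reg=0x70
After byte 4 (0x9F): reg=0x83
After byte 5 (0x7E): reg=0xFD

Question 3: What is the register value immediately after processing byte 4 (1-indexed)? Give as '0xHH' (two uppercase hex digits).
Answer: 0x83

Derivation:
After byte 1 (0xE3): reg=0x54
After byte 2 (0x66): reg=0x9E
After byte 3 (0x8E): reg=0x70
After byte 4 (0x9F): reg=0x83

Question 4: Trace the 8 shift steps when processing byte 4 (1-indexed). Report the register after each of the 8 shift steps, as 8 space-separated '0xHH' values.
Answer: 0xD9 0xB5 0x6D 0xDA 0xB3 0x61 0xC2 0x83

Derivation:
After byte 1 (0xE3): reg=0x54
After byte 2 (0x66): reg=0x9E
After byte 3 (0x8E): reg=0x70
Register before byte 4: 0x70
After XOR with byte 0x9F: 0xEF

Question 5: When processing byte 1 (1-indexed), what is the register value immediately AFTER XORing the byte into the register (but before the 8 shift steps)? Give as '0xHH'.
Answer: 0x1C

Derivation:
Register before byte 1: 0xFF
Byte 1: 0xE3
0xFF XOR 0xE3 = 0x1C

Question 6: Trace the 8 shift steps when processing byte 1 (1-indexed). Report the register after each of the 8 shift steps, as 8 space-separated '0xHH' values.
Answer: 0x38 0x70 0xE0 0xC7 0x89 0x15 0x2A 0x54

Derivation:
Register before byte 1: 0xFF
After XOR with byte 0xE3: 0x1C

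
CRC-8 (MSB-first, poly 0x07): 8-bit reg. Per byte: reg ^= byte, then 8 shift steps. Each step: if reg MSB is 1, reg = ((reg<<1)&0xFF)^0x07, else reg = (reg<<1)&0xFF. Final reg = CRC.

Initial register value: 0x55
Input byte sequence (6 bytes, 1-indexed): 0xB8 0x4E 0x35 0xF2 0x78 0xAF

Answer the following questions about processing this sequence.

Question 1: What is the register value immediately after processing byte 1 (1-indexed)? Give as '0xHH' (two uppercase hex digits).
After byte 1 (0xB8): reg=0x8D

Answer: 0x8D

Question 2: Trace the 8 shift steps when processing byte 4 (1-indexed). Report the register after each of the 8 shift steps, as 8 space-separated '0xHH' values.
Answer: 0x51 0xA2 0x43 0x86 0x0B 0x16 0x2C 0x58

Derivation:
After byte 1 (0xB8): reg=0x8D
After byte 2 (0x4E): reg=0x47
After byte 3 (0x35): reg=0x59
Register before byte 4: 0x59
After XOR with byte 0xF2: 0xAB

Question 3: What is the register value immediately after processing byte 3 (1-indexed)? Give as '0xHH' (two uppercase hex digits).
After byte 1 (0xB8): reg=0x8D
After byte 2 (0x4E): reg=0x47
After byte 3 (0x35): reg=0x59

Answer: 0x59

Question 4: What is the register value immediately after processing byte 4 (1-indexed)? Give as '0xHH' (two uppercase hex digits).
Answer: 0x58

Derivation:
After byte 1 (0xB8): reg=0x8D
After byte 2 (0x4E): reg=0x47
After byte 3 (0x35): reg=0x59
After byte 4 (0xF2): reg=0x58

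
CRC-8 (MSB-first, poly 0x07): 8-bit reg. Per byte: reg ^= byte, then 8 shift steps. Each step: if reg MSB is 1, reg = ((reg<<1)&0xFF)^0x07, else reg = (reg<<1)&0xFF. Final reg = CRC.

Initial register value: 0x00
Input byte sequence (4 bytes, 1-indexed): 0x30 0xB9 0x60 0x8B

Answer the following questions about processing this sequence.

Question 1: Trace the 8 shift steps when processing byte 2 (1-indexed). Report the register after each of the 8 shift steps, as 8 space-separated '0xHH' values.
After byte 1 (0x30): reg=0x90
Register before byte 2: 0x90
After XOR with byte 0xB9: 0x29

Answer: 0x52 0xA4 0x4F 0x9E 0x3B 0x76 0xEC 0xDF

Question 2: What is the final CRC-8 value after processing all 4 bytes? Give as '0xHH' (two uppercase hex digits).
After byte 1 (0x30): reg=0x90
After byte 2 (0xB9): reg=0xDF
After byte 3 (0x60): reg=0x34
After byte 4 (0x8B): reg=0x34

Answer: 0x34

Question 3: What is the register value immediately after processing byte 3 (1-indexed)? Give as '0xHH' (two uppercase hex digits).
After byte 1 (0x30): reg=0x90
After byte 2 (0xB9): reg=0xDF
After byte 3 (0x60): reg=0x34

Answer: 0x34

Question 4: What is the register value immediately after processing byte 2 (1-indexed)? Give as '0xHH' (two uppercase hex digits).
After byte 1 (0x30): reg=0x90
After byte 2 (0xB9): reg=0xDF

Answer: 0xDF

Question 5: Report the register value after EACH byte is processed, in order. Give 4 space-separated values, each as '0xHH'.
0x90 0xDF 0x34 0x34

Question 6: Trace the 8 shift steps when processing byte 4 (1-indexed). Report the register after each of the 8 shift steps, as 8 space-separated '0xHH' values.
After byte 1 (0x30): reg=0x90
After byte 2 (0xB9): reg=0xDF
After byte 3 (0x60): reg=0x34
Register before byte 4: 0x34
After XOR with byte 0x8B: 0xBF

Answer: 0x79 0xF2 0xE3 0xC1 0x85 0x0D 0x1A 0x34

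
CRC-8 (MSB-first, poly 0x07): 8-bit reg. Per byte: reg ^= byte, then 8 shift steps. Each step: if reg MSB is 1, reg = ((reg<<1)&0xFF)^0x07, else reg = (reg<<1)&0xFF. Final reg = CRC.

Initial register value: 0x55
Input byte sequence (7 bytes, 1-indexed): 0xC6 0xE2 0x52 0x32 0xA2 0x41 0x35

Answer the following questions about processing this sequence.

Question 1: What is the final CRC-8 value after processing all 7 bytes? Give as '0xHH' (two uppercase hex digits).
Answer: 0x2C

Derivation:
After byte 1 (0xC6): reg=0xF0
After byte 2 (0xE2): reg=0x7E
After byte 3 (0x52): reg=0xC4
After byte 4 (0x32): reg=0xCC
After byte 5 (0xA2): reg=0x0D
After byte 6 (0x41): reg=0xE3
After byte 7 (0x35): reg=0x2C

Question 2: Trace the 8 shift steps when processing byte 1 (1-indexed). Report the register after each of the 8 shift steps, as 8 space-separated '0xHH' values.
Register before byte 1: 0x55
After XOR with byte 0xC6: 0x93

Answer: 0x21 0x42 0x84 0x0F 0x1E 0x3C 0x78 0xF0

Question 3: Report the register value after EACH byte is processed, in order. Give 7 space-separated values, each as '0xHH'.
0xF0 0x7E 0xC4 0xCC 0x0D 0xE3 0x2C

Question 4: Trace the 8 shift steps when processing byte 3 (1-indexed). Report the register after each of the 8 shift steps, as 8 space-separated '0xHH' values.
Answer: 0x58 0xB0 0x67 0xCE 0x9B 0x31 0x62 0xC4

Derivation:
After byte 1 (0xC6): reg=0xF0
After byte 2 (0xE2): reg=0x7E
Register before byte 3: 0x7E
After XOR with byte 0x52: 0x2C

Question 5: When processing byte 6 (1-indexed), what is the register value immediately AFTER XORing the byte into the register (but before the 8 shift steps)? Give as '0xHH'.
Answer: 0x4C

Derivation:
Register before byte 6: 0x0D
Byte 6: 0x41
0x0D XOR 0x41 = 0x4C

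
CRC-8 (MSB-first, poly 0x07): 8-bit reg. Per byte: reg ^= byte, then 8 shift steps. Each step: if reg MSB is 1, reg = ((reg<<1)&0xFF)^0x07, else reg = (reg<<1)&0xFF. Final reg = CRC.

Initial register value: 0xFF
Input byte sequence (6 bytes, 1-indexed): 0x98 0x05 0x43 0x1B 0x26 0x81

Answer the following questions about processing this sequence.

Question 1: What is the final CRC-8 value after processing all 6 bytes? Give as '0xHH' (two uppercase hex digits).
Answer: 0xCE

Derivation:
After byte 1 (0x98): reg=0x32
After byte 2 (0x05): reg=0x85
After byte 3 (0x43): reg=0x5C
After byte 4 (0x1B): reg=0xD2
After byte 5 (0x26): reg=0xC2
After byte 6 (0x81): reg=0xCE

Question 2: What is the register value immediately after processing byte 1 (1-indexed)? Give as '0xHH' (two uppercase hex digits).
After byte 1 (0x98): reg=0x32

Answer: 0x32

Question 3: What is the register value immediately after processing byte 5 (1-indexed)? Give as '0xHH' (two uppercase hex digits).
After byte 1 (0x98): reg=0x32
After byte 2 (0x05): reg=0x85
After byte 3 (0x43): reg=0x5C
After byte 4 (0x1B): reg=0xD2
After byte 5 (0x26): reg=0xC2

Answer: 0xC2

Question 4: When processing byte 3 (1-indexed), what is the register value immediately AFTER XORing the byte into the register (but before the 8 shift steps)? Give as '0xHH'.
Register before byte 3: 0x85
Byte 3: 0x43
0x85 XOR 0x43 = 0xC6

Answer: 0xC6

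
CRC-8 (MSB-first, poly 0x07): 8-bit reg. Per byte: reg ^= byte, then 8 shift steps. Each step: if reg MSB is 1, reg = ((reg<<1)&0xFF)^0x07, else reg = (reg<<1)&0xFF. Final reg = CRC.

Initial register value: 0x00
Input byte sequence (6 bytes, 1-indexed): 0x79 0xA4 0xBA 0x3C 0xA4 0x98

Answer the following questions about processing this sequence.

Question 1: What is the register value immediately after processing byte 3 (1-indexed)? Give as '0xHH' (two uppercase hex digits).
After byte 1 (0x79): reg=0x68
After byte 2 (0xA4): reg=0x6A
After byte 3 (0xBA): reg=0x3E

Answer: 0x3E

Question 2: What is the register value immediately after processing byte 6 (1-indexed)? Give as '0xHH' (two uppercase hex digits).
After byte 1 (0x79): reg=0x68
After byte 2 (0xA4): reg=0x6A
After byte 3 (0xBA): reg=0x3E
After byte 4 (0x3C): reg=0x0E
After byte 5 (0xA4): reg=0x5F
After byte 6 (0x98): reg=0x5B

Answer: 0x5B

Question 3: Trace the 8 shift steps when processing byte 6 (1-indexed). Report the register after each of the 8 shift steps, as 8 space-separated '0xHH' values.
Answer: 0x89 0x15 0x2A 0x54 0xA8 0x57 0xAE 0x5B

Derivation:
After byte 1 (0x79): reg=0x68
After byte 2 (0xA4): reg=0x6A
After byte 3 (0xBA): reg=0x3E
After byte 4 (0x3C): reg=0x0E
After byte 5 (0xA4): reg=0x5F
Register before byte 6: 0x5F
After XOR with byte 0x98: 0xC7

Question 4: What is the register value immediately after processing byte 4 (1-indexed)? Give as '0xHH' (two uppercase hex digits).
After byte 1 (0x79): reg=0x68
After byte 2 (0xA4): reg=0x6A
After byte 3 (0xBA): reg=0x3E
After byte 4 (0x3C): reg=0x0E

Answer: 0x0E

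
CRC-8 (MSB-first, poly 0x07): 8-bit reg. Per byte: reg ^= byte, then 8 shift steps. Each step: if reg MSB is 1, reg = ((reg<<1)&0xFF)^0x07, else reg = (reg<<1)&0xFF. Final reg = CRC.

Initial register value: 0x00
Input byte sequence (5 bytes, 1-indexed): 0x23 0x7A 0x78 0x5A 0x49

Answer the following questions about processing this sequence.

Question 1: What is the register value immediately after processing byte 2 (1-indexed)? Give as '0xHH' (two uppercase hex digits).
After byte 1 (0x23): reg=0xE9
After byte 2 (0x7A): reg=0xF0

Answer: 0xF0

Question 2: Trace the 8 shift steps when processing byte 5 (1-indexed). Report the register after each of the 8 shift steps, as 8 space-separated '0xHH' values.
After byte 1 (0x23): reg=0xE9
After byte 2 (0x7A): reg=0xF0
After byte 3 (0x78): reg=0xB1
After byte 4 (0x5A): reg=0x9F
Register before byte 5: 0x9F
After XOR with byte 0x49: 0xD6

Answer: 0xAB 0x51 0xA2 0x43 0x86 0x0B 0x16 0x2C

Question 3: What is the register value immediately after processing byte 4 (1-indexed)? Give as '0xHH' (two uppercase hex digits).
After byte 1 (0x23): reg=0xE9
After byte 2 (0x7A): reg=0xF0
After byte 3 (0x78): reg=0xB1
After byte 4 (0x5A): reg=0x9F

Answer: 0x9F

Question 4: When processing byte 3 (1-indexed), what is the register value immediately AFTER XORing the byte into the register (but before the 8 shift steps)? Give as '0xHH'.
Answer: 0x88

Derivation:
Register before byte 3: 0xF0
Byte 3: 0x78
0xF0 XOR 0x78 = 0x88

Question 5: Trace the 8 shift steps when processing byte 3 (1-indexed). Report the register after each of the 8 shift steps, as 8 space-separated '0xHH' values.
After byte 1 (0x23): reg=0xE9
After byte 2 (0x7A): reg=0xF0
Register before byte 3: 0xF0
After XOR with byte 0x78: 0x88

Answer: 0x17 0x2E 0x5C 0xB8 0x77 0xEE 0xDB 0xB1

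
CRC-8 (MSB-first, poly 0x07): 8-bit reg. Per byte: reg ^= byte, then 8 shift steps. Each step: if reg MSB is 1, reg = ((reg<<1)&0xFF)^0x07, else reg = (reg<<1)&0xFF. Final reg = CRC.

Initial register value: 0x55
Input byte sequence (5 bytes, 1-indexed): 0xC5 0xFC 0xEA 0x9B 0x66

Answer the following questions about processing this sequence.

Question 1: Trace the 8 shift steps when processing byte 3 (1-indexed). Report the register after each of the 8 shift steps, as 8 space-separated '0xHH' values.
Answer: 0xE5 0xCD 0x9D 0x3D 0x7A 0xF4 0xEF 0xD9

Derivation:
After byte 1 (0xC5): reg=0xF9
After byte 2 (0xFC): reg=0x1B
Register before byte 3: 0x1B
After XOR with byte 0xEA: 0xF1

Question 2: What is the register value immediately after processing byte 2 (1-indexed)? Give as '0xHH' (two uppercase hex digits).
After byte 1 (0xC5): reg=0xF9
After byte 2 (0xFC): reg=0x1B

Answer: 0x1B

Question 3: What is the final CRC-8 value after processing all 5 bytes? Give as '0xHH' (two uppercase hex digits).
After byte 1 (0xC5): reg=0xF9
After byte 2 (0xFC): reg=0x1B
After byte 3 (0xEA): reg=0xD9
After byte 4 (0x9B): reg=0xC9
After byte 5 (0x66): reg=0x44

Answer: 0x44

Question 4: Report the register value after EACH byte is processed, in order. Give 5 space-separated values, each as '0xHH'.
0xF9 0x1B 0xD9 0xC9 0x44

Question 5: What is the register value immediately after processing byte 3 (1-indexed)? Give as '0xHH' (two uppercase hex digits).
After byte 1 (0xC5): reg=0xF9
After byte 2 (0xFC): reg=0x1B
After byte 3 (0xEA): reg=0xD9

Answer: 0xD9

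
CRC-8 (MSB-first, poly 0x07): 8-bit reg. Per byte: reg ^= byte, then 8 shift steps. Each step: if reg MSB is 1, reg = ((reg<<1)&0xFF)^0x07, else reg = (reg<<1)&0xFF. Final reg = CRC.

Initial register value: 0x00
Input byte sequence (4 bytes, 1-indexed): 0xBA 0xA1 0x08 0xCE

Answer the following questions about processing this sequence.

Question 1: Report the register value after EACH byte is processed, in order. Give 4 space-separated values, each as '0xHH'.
0x2F 0xA3 0x58 0xEB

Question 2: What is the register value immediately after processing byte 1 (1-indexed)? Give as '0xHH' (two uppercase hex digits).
After byte 1 (0xBA): reg=0x2F

Answer: 0x2F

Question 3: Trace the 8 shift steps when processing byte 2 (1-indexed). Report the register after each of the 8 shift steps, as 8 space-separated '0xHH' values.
Answer: 0x1B 0x36 0x6C 0xD8 0xB7 0x69 0xD2 0xA3

Derivation:
After byte 1 (0xBA): reg=0x2F
Register before byte 2: 0x2F
After XOR with byte 0xA1: 0x8E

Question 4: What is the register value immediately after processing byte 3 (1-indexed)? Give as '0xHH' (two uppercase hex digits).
After byte 1 (0xBA): reg=0x2F
After byte 2 (0xA1): reg=0xA3
After byte 3 (0x08): reg=0x58

Answer: 0x58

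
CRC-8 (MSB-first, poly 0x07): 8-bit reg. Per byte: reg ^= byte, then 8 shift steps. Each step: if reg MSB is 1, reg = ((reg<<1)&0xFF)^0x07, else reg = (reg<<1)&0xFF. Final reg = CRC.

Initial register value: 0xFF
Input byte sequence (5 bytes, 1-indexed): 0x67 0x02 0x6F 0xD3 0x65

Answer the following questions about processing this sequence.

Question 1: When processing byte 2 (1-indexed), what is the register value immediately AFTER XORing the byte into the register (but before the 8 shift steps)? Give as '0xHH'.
Register before byte 2: 0xC1
Byte 2: 0x02
0xC1 XOR 0x02 = 0xC3

Answer: 0xC3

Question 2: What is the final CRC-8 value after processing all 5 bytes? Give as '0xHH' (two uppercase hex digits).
Answer: 0xAB

Derivation:
After byte 1 (0x67): reg=0xC1
After byte 2 (0x02): reg=0x47
After byte 3 (0x6F): reg=0xD8
After byte 4 (0xD3): reg=0x31
After byte 5 (0x65): reg=0xAB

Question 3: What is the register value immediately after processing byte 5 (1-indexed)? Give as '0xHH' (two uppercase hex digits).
After byte 1 (0x67): reg=0xC1
After byte 2 (0x02): reg=0x47
After byte 3 (0x6F): reg=0xD8
After byte 4 (0xD3): reg=0x31
After byte 5 (0x65): reg=0xAB

Answer: 0xAB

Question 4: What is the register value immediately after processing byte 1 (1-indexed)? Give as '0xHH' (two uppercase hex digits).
Answer: 0xC1

Derivation:
After byte 1 (0x67): reg=0xC1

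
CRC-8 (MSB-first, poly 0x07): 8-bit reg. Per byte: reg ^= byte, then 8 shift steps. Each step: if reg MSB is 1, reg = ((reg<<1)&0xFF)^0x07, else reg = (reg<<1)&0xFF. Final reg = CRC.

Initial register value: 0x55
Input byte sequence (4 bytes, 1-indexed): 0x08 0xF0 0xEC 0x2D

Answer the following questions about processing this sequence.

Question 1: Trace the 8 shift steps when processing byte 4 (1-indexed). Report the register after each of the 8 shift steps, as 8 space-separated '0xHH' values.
After byte 1 (0x08): reg=0x94
After byte 2 (0xF0): reg=0x3B
After byte 3 (0xEC): reg=0x2B
Register before byte 4: 0x2B
After XOR with byte 0x2D: 0x06

Answer: 0x0C 0x18 0x30 0x60 0xC0 0x87 0x09 0x12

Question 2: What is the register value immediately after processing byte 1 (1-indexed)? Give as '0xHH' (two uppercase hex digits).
Answer: 0x94

Derivation:
After byte 1 (0x08): reg=0x94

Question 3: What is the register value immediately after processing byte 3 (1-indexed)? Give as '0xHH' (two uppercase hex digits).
Answer: 0x2B

Derivation:
After byte 1 (0x08): reg=0x94
After byte 2 (0xF0): reg=0x3B
After byte 3 (0xEC): reg=0x2B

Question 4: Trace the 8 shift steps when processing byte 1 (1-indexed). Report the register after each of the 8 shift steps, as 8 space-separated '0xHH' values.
Answer: 0xBA 0x73 0xE6 0xCB 0x91 0x25 0x4A 0x94

Derivation:
Register before byte 1: 0x55
After XOR with byte 0x08: 0x5D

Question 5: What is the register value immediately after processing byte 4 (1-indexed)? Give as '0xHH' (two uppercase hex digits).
Answer: 0x12

Derivation:
After byte 1 (0x08): reg=0x94
After byte 2 (0xF0): reg=0x3B
After byte 3 (0xEC): reg=0x2B
After byte 4 (0x2D): reg=0x12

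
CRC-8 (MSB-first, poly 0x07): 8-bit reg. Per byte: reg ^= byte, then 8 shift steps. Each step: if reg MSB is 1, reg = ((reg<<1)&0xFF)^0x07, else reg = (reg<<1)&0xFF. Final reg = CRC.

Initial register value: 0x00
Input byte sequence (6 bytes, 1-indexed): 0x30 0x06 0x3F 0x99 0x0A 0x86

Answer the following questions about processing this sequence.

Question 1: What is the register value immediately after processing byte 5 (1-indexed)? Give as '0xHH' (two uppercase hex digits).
Answer: 0xEE

Derivation:
After byte 1 (0x30): reg=0x90
After byte 2 (0x06): reg=0xEB
After byte 3 (0x3F): reg=0x22
After byte 4 (0x99): reg=0x28
After byte 5 (0x0A): reg=0xEE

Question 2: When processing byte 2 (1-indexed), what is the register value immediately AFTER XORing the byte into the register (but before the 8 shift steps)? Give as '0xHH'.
Register before byte 2: 0x90
Byte 2: 0x06
0x90 XOR 0x06 = 0x96

Answer: 0x96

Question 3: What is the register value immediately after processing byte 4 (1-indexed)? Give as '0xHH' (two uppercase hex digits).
After byte 1 (0x30): reg=0x90
After byte 2 (0x06): reg=0xEB
After byte 3 (0x3F): reg=0x22
After byte 4 (0x99): reg=0x28

Answer: 0x28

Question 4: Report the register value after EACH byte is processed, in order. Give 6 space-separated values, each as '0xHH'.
0x90 0xEB 0x22 0x28 0xEE 0x1F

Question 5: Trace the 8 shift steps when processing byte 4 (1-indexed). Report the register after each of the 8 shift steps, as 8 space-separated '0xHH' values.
Answer: 0x71 0xE2 0xC3 0x81 0x05 0x0A 0x14 0x28

Derivation:
After byte 1 (0x30): reg=0x90
After byte 2 (0x06): reg=0xEB
After byte 3 (0x3F): reg=0x22
Register before byte 4: 0x22
After XOR with byte 0x99: 0xBB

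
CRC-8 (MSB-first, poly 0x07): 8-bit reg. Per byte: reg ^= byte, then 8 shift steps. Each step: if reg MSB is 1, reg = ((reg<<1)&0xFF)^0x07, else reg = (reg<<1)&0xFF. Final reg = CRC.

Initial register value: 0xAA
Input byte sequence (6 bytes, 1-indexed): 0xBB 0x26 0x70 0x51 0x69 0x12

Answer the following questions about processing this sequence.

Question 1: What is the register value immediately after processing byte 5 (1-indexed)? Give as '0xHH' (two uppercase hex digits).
Answer: 0x8C

Derivation:
After byte 1 (0xBB): reg=0x77
After byte 2 (0x26): reg=0xB0
After byte 3 (0x70): reg=0x4E
After byte 4 (0x51): reg=0x5D
After byte 5 (0x69): reg=0x8C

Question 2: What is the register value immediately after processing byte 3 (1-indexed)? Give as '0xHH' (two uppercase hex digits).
Answer: 0x4E

Derivation:
After byte 1 (0xBB): reg=0x77
After byte 2 (0x26): reg=0xB0
After byte 3 (0x70): reg=0x4E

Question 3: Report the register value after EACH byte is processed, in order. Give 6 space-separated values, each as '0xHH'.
0x77 0xB0 0x4E 0x5D 0x8C 0xD3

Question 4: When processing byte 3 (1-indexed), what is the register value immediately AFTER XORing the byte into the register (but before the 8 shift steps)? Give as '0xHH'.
Answer: 0xC0

Derivation:
Register before byte 3: 0xB0
Byte 3: 0x70
0xB0 XOR 0x70 = 0xC0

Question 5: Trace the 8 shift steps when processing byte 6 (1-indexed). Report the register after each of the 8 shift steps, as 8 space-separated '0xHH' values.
Answer: 0x3B 0x76 0xEC 0xDF 0xB9 0x75 0xEA 0xD3

Derivation:
After byte 1 (0xBB): reg=0x77
After byte 2 (0x26): reg=0xB0
After byte 3 (0x70): reg=0x4E
After byte 4 (0x51): reg=0x5D
After byte 5 (0x69): reg=0x8C
Register before byte 6: 0x8C
After XOR with byte 0x12: 0x9E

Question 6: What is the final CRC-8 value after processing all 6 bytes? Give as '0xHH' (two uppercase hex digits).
Answer: 0xD3

Derivation:
After byte 1 (0xBB): reg=0x77
After byte 2 (0x26): reg=0xB0
After byte 3 (0x70): reg=0x4E
After byte 4 (0x51): reg=0x5D
After byte 5 (0x69): reg=0x8C
After byte 6 (0x12): reg=0xD3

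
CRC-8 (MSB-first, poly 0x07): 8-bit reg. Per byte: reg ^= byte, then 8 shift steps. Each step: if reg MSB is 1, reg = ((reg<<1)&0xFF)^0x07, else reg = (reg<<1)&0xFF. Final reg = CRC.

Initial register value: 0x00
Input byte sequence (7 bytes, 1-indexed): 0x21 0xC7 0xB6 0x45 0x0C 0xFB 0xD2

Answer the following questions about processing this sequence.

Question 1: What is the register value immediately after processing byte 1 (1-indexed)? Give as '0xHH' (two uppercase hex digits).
After byte 1 (0x21): reg=0xE7

Answer: 0xE7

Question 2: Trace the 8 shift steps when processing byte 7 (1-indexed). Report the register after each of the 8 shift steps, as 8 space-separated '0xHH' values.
Answer: 0x1E 0x3C 0x78 0xF0 0xE7 0xC9 0x95 0x2D

Derivation:
After byte 1 (0x21): reg=0xE7
After byte 2 (0xC7): reg=0xE0
After byte 3 (0xB6): reg=0xA5
After byte 4 (0x45): reg=0xAE
After byte 5 (0x0C): reg=0x67
After byte 6 (0xFB): reg=0xDD
Register before byte 7: 0xDD
After XOR with byte 0xD2: 0x0F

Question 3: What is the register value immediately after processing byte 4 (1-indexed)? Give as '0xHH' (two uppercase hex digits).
After byte 1 (0x21): reg=0xE7
After byte 2 (0xC7): reg=0xE0
After byte 3 (0xB6): reg=0xA5
After byte 4 (0x45): reg=0xAE

Answer: 0xAE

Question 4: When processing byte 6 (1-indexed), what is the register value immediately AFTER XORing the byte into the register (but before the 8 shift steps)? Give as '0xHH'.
Answer: 0x9C

Derivation:
Register before byte 6: 0x67
Byte 6: 0xFB
0x67 XOR 0xFB = 0x9C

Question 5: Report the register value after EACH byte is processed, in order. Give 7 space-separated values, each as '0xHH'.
0xE7 0xE0 0xA5 0xAE 0x67 0xDD 0x2D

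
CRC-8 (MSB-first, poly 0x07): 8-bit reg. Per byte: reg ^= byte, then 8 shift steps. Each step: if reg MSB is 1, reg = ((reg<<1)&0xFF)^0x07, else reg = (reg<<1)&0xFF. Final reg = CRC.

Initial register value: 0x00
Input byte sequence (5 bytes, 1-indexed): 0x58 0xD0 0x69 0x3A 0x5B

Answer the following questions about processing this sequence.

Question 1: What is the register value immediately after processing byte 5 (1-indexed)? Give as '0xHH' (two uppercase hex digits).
After byte 1 (0x58): reg=0x8F
After byte 2 (0xD0): reg=0x9A
After byte 3 (0x69): reg=0xD7
After byte 4 (0x3A): reg=0x8D
After byte 5 (0x5B): reg=0x2C

Answer: 0x2C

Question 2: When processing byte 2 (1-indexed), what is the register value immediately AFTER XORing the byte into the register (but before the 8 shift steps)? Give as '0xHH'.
Answer: 0x5F

Derivation:
Register before byte 2: 0x8F
Byte 2: 0xD0
0x8F XOR 0xD0 = 0x5F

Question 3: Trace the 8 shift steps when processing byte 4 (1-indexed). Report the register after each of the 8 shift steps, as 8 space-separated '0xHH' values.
After byte 1 (0x58): reg=0x8F
After byte 2 (0xD0): reg=0x9A
After byte 3 (0x69): reg=0xD7
Register before byte 4: 0xD7
After XOR with byte 0x3A: 0xED

Answer: 0xDD 0xBD 0x7D 0xFA 0xF3 0xE1 0xC5 0x8D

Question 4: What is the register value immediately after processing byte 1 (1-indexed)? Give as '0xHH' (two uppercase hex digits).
Answer: 0x8F

Derivation:
After byte 1 (0x58): reg=0x8F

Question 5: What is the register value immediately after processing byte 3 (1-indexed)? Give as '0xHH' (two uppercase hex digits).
After byte 1 (0x58): reg=0x8F
After byte 2 (0xD0): reg=0x9A
After byte 3 (0x69): reg=0xD7

Answer: 0xD7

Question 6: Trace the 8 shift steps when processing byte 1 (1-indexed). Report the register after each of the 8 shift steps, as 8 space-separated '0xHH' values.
Answer: 0xB0 0x67 0xCE 0x9B 0x31 0x62 0xC4 0x8F

Derivation:
Register before byte 1: 0x00
After XOR with byte 0x58: 0x58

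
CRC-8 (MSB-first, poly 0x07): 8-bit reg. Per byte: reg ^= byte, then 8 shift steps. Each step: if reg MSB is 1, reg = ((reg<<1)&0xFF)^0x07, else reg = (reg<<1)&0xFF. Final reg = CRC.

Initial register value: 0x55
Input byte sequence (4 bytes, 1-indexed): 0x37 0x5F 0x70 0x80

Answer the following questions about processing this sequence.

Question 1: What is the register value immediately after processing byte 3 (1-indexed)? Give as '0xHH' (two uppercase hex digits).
After byte 1 (0x37): reg=0x29
After byte 2 (0x5F): reg=0x45
After byte 3 (0x70): reg=0x8B

Answer: 0x8B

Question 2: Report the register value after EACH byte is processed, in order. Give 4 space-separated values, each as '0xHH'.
0x29 0x45 0x8B 0x31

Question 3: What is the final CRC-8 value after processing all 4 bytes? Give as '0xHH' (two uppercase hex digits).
Answer: 0x31

Derivation:
After byte 1 (0x37): reg=0x29
After byte 2 (0x5F): reg=0x45
After byte 3 (0x70): reg=0x8B
After byte 4 (0x80): reg=0x31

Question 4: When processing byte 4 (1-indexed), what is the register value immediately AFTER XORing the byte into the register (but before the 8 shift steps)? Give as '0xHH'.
Answer: 0x0B

Derivation:
Register before byte 4: 0x8B
Byte 4: 0x80
0x8B XOR 0x80 = 0x0B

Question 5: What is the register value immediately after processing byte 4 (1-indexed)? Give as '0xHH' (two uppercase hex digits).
After byte 1 (0x37): reg=0x29
After byte 2 (0x5F): reg=0x45
After byte 3 (0x70): reg=0x8B
After byte 4 (0x80): reg=0x31

Answer: 0x31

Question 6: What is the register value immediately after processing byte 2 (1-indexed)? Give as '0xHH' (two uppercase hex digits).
After byte 1 (0x37): reg=0x29
After byte 2 (0x5F): reg=0x45

Answer: 0x45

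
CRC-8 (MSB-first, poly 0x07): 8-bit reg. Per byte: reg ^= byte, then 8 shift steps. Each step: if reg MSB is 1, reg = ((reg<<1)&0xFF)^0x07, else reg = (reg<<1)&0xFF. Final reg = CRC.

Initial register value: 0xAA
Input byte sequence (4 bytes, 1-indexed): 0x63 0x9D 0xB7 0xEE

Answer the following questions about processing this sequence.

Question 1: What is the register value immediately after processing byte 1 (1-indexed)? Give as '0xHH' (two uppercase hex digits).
Answer: 0x71

Derivation:
After byte 1 (0x63): reg=0x71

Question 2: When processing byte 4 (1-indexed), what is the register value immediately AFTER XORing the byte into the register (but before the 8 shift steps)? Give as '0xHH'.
Answer: 0x5D

Derivation:
Register before byte 4: 0xB3
Byte 4: 0xEE
0xB3 XOR 0xEE = 0x5D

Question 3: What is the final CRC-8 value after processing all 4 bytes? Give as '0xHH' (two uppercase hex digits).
After byte 1 (0x63): reg=0x71
After byte 2 (0x9D): reg=0x8A
After byte 3 (0xB7): reg=0xB3
After byte 4 (0xEE): reg=0x94

Answer: 0x94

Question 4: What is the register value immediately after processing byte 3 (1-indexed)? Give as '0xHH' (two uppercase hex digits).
Answer: 0xB3

Derivation:
After byte 1 (0x63): reg=0x71
After byte 2 (0x9D): reg=0x8A
After byte 3 (0xB7): reg=0xB3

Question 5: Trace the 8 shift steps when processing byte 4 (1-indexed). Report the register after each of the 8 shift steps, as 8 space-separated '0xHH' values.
After byte 1 (0x63): reg=0x71
After byte 2 (0x9D): reg=0x8A
After byte 3 (0xB7): reg=0xB3
Register before byte 4: 0xB3
After XOR with byte 0xEE: 0x5D

Answer: 0xBA 0x73 0xE6 0xCB 0x91 0x25 0x4A 0x94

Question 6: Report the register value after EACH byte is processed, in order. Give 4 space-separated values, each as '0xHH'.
0x71 0x8A 0xB3 0x94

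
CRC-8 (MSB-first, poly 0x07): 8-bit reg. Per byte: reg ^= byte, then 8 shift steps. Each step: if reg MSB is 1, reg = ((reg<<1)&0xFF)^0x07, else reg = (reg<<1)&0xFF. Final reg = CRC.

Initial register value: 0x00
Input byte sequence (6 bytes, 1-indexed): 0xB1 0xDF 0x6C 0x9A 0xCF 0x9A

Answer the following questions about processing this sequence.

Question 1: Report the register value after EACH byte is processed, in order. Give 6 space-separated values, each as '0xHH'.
0x1E 0x49 0xFB 0x20 0x83 0x4F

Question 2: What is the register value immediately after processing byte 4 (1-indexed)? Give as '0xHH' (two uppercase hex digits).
After byte 1 (0xB1): reg=0x1E
After byte 2 (0xDF): reg=0x49
After byte 3 (0x6C): reg=0xFB
After byte 4 (0x9A): reg=0x20

Answer: 0x20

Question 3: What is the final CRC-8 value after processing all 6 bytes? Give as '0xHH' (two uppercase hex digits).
Answer: 0x4F

Derivation:
After byte 1 (0xB1): reg=0x1E
After byte 2 (0xDF): reg=0x49
After byte 3 (0x6C): reg=0xFB
After byte 4 (0x9A): reg=0x20
After byte 5 (0xCF): reg=0x83
After byte 6 (0x9A): reg=0x4F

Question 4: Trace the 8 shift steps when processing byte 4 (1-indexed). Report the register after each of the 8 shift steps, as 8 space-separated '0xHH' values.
After byte 1 (0xB1): reg=0x1E
After byte 2 (0xDF): reg=0x49
After byte 3 (0x6C): reg=0xFB
Register before byte 4: 0xFB
After XOR with byte 0x9A: 0x61

Answer: 0xC2 0x83 0x01 0x02 0x04 0x08 0x10 0x20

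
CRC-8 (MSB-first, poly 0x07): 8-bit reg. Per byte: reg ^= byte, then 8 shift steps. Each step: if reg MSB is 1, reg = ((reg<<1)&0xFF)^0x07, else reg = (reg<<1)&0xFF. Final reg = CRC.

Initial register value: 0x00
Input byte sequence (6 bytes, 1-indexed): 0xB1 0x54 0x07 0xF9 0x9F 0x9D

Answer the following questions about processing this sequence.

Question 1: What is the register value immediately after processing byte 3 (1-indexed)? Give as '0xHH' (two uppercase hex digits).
After byte 1 (0xB1): reg=0x1E
After byte 2 (0x54): reg=0xF1
After byte 3 (0x07): reg=0xCC

Answer: 0xCC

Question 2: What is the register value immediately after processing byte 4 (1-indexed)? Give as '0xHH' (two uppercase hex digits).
After byte 1 (0xB1): reg=0x1E
After byte 2 (0x54): reg=0xF1
After byte 3 (0x07): reg=0xCC
After byte 4 (0xF9): reg=0x8B

Answer: 0x8B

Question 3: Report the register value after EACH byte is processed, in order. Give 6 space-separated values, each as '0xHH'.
0x1E 0xF1 0xCC 0x8B 0x6C 0xD9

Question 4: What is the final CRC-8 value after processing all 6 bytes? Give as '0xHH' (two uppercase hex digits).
After byte 1 (0xB1): reg=0x1E
After byte 2 (0x54): reg=0xF1
After byte 3 (0x07): reg=0xCC
After byte 4 (0xF9): reg=0x8B
After byte 5 (0x9F): reg=0x6C
After byte 6 (0x9D): reg=0xD9

Answer: 0xD9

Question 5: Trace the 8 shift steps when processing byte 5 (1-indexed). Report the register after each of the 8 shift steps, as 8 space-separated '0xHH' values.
After byte 1 (0xB1): reg=0x1E
After byte 2 (0x54): reg=0xF1
After byte 3 (0x07): reg=0xCC
After byte 4 (0xF9): reg=0x8B
Register before byte 5: 0x8B
After XOR with byte 0x9F: 0x14

Answer: 0x28 0x50 0xA0 0x47 0x8E 0x1B 0x36 0x6C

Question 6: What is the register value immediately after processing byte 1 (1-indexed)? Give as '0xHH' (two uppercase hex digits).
Answer: 0x1E

Derivation:
After byte 1 (0xB1): reg=0x1E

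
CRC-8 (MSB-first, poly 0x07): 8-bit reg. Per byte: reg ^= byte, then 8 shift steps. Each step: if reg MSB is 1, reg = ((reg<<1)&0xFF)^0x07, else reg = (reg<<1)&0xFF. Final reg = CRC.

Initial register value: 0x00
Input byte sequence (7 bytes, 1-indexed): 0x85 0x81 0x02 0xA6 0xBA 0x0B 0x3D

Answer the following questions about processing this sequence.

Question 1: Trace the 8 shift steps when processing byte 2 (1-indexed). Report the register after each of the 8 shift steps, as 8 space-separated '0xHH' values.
After byte 1 (0x85): reg=0x92
Register before byte 2: 0x92
After XOR with byte 0x81: 0x13

Answer: 0x26 0x4C 0x98 0x37 0x6E 0xDC 0xBF 0x79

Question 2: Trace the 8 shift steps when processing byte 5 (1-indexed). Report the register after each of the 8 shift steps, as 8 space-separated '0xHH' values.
After byte 1 (0x85): reg=0x92
After byte 2 (0x81): reg=0x79
After byte 3 (0x02): reg=0x66
After byte 4 (0xA6): reg=0x4E
Register before byte 5: 0x4E
After XOR with byte 0xBA: 0xF4

Answer: 0xEF 0xD9 0xB5 0x6D 0xDA 0xB3 0x61 0xC2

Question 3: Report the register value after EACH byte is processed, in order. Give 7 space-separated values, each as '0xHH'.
0x92 0x79 0x66 0x4E 0xC2 0x71 0xE3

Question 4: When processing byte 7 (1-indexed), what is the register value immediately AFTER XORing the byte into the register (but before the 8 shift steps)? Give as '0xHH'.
Answer: 0x4C

Derivation:
Register before byte 7: 0x71
Byte 7: 0x3D
0x71 XOR 0x3D = 0x4C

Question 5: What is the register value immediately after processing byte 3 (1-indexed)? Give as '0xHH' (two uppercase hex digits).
After byte 1 (0x85): reg=0x92
After byte 2 (0x81): reg=0x79
After byte 3 (0x02): reg=0x66

Answer: 0x66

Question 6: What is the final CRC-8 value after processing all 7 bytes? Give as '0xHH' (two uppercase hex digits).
After byte 1 (0x85): reg=0x92
After byte 2 (0x81): reg=0x79
After byte 3 (0x02): reg=0x66
After byte 4 (0xA6): reg=0x4E
After byte 5 (0xBA): reg=0xC2
After byte 6 (0x0B): reg=0x71
After byte 7 (0x3D): reg=0xE3

Answer: 0xE3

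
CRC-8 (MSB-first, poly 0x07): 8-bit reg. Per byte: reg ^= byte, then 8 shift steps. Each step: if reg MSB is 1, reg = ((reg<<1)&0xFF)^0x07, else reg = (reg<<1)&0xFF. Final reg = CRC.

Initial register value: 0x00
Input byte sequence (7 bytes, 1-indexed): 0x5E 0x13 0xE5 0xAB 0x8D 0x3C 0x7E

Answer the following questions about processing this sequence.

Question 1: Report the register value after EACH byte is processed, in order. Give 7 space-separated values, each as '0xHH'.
0x9D 0xA3 0xD5 0x7D 0xDE 0xA0 0x14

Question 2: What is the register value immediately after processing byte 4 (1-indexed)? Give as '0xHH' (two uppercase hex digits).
Answer: 0x7D

Derivation:
After byte 1 (0x5E): reg=0x9D
After byte 2 (0x13): reg=0xA3
After byte 3 (0xE5): reg=0xD5
After byte 4 (0xAB): reg=0x7D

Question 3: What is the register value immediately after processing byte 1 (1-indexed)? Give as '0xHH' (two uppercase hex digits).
Answer: 0x9D

Derivation:
After byte 1 (0x5E): reg=0x9D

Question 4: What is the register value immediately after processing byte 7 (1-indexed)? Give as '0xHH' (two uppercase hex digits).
Answer: 0x14

Derivation:
After byte 1 (0x5E): reg=0x9D
After byte 2 (0x13): reg=0xA3
After byte 3 (0xE5): reg=0xD5
After byte 4 (0xAB): reg=0x7D
After byte 5 (0x8D): reg=0xDE
After byte 6 (0x3C): reg=0xA0
After byte 7 (0x7E): reg=0x14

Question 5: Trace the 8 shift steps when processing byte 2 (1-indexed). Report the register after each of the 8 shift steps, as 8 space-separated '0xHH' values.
After byte 1 (0x5E): reg=0x9D
Register before byte 2: 0x9D
After XOR with byte 0x13: 0x8E

Answer: 0x1B 0x36 0x6C 0xD8 0xB7 0x69 0xD2 0xA3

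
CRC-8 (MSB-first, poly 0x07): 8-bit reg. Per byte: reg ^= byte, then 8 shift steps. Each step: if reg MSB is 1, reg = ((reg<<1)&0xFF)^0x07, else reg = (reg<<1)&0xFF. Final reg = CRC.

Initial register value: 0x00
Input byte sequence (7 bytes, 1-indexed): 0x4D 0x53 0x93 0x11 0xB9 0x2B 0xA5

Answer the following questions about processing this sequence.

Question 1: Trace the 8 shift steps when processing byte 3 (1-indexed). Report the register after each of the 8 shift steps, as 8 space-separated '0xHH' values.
After byte 1 (0x4D): reg=0xE4
After byte 2 (0x53): reg=0x0C
Register before byte 3: 0x0C
After XOR with byte 0x93: 0x9F

Answer: 0x39 0x72 0xE4 0xCF 0x99 0x35 0x6A 0xD4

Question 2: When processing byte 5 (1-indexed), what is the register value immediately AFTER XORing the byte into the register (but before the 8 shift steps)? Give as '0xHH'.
Register before byte 5: 0x55
Byte 5: 0xB9
0x55 XOR 0xB9 = 0xEC

Answer: 0xEC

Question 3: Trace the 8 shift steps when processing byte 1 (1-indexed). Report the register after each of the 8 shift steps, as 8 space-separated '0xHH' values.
Answer: 0x9A 0x33 0x66 0xCC 0x9F 0x39 0x72 0xE4

Derivation:
Register before byte 1: 0x00
After XOR with byte 0x4D: 0x4D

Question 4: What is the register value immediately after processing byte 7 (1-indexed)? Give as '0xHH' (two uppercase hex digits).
After byte 1 (0x4D): reg=0xE4
After byte 2 (0x53): reg=0x0C
After byte 3 (0x93): reg=0xD4
After byte 4 (0x11): reg=0x55
After byte 5 (0xB9): reg=0x8A
After byte 6 (0x2B): reg=0x6E
After byte 7 (0xA5): reg=0x7F

Answer: 0x7F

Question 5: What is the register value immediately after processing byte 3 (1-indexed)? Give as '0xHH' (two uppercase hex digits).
After byte 1 (0x4D): reg=0xE4
After byte 2 (0x53): reg=0x0C
After byte 3 (0x93): reg=0xD4

Answer: 0xD4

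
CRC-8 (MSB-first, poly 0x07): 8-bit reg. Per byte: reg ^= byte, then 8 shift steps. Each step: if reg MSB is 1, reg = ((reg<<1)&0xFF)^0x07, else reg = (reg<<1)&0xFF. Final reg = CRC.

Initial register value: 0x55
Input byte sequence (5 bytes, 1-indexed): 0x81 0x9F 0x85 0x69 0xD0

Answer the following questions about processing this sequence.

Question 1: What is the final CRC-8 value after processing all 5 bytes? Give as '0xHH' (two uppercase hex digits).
Answer: 0xDB

Derivation:
After byte 1 (0x81): reg=0x22
After byte 2 (0x9F): reg=0x3A
After byte 3 (0x85): reg=0x34
After byte 4 (0x69): reg=0x94
After byte 5 (0xD0): reg=0xDB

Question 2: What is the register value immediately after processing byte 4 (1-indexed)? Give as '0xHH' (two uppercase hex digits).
Answer: 0x94

Derivation:
After byte 1 (0x81): reg=0x22
After byte 2 (0x9F): reg=0x3A
After byte 3 (0x85): reg=0x34
After byte 4 (0x69): reg=0x94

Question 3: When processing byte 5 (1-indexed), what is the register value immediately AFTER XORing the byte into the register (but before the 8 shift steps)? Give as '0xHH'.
Answer: 0x44

Derivation:
Register before byte 5: 0x94
Byte 5: 0xD0
0x94 XOR 0xD0 = 0x44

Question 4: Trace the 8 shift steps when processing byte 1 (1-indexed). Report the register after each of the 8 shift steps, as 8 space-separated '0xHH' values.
Register before byte 1: 0x55
After XOR with byte 0x81: 0xD4

Answer: 0xAF 0x59 0xB2 0x63 0xC6 0x8B 0x11 0x22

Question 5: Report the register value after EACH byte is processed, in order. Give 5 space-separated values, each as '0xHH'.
0x22 0x3A 0x34 0x94 0xDB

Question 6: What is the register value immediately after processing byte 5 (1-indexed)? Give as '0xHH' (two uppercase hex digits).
Answer: 0xDB

Derivation:
After byte 1 (0x81): reg=0x22
After byte 2 (0x9F): reg=0x3A
After byte 3 (0x85): reg=0x34
After byte 4 (0x69): reg=0x94
After byte 5 (0xD0): reg=0xDB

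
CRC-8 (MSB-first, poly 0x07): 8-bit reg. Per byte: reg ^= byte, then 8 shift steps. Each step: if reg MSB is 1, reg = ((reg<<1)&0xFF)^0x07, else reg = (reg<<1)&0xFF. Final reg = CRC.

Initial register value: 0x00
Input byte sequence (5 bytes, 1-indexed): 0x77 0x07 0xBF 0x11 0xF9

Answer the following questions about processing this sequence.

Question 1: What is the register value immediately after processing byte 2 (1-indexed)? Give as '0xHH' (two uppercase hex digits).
After byte 1 (0x77): reg=0x42
After byte 2 (0x07): reg=0xDC

Answer: 0xDC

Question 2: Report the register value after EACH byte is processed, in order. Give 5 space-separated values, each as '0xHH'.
0x42 0xDC 0x2E 0xBD 0xDB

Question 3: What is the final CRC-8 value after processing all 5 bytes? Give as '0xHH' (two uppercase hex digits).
Answer: 0xDB

Derivation:
After byte 1 (0x77): reg=0x42
After byte 2 (0x07): reg=0xDC
After byte 3 (0xBF): reg=0x2E
After byte 4 (0x11): reg=0xBD
After byte 5 (0xF9): reg=0xDB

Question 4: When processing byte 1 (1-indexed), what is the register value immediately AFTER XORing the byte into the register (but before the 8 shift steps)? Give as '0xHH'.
Register before byte 1: 0x00
Byte 1: 0x77
0x00 XOR 0x77 = 0x77

Answer: 0x77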